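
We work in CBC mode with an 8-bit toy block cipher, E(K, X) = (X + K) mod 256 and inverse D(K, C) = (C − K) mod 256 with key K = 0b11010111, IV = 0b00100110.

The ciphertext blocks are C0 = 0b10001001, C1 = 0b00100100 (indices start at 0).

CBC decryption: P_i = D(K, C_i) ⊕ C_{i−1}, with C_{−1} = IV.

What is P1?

P1: D(K, 0b00100100) = 0b01001101; 0b01001101 ⊕ 0b10001001 = 0b11000100.

P1 = 0b11000100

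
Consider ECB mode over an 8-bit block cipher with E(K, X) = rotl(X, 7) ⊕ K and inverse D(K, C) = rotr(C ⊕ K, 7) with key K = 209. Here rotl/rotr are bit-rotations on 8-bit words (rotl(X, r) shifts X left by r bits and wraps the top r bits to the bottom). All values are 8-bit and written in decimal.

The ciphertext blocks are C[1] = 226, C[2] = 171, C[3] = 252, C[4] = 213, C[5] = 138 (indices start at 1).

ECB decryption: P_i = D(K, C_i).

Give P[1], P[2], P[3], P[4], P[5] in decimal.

P[1]: D(K, 226) = 102.
P[2]: D(K, 171) = 244.
P[3]: D(K, 252) = 90.
P[4]: D(K, 213) = 8.
P[5]: D(K, 138) = 182.

P[1] = 102, P[2] = 244, P[3] = 90, P[4] = 8, P[5] = 182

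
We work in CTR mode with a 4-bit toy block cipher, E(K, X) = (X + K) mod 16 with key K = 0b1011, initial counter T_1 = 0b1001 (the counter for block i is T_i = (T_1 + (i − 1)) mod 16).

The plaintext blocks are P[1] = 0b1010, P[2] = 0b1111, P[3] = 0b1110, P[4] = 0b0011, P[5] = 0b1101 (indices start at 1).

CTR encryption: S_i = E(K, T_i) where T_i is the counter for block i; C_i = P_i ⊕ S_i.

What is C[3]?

C[3] = 0b1000

C[1]: T = 0b1001, S = E(K, T) = 0b0100; 0b1010 ⊕ 0b0100 = 0b1110.
C[2]: T = 0b1010, S = E(K, T) = 0b0101; 0b1111 ⊕ 0b0101 = 0b1010.
C[3]: T = 0b1011, S = E(K, T) = 0b0110; 0b1110 ⊕ 0b0110 = 0b1000.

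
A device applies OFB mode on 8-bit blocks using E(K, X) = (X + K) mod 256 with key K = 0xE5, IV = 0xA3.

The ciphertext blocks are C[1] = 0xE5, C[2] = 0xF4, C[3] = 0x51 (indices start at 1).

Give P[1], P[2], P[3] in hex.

OFB decryption: S_i = E(K, S_{i−1}) with S_{0} = IV; P_i = C_i ⊕ S_i.
P[1]: S = E(K, 0xA3) = 0x88; 0xE5 ⊕ 0x88 = 0x6D.
P[2]: S = E(K, 0x88) = 0x6D; 0xF4 ⊕ 0x6D = 0x99.
P[3]: S = E(K, 0x6D) = 0x52; 0x51 ⊕ 0x52 = 0x03.

P[1] = 0x6D, P[2] = 0x99, P[3] = 0x03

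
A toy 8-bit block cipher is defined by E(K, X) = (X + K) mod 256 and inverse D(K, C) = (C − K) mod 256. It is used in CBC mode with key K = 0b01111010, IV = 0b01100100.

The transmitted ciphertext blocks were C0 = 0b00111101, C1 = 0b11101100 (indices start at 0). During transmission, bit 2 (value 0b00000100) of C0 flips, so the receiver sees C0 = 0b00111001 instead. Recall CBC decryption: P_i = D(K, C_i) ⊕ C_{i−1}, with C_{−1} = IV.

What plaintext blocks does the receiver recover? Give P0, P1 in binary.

P0 = 0b11011011, P1 = 0b01001011

Only C0 changed, to 0b00111001. In CBC, a change in C_i garbles P_i and flips the same bit in P_{i+1}. Decrypting the received ciphertext:
P0: D(K, 0b00111001) = 0b10111111; 0b10111111 ⊕ 0b01100100 = 0b11011011.
P1: D(K, 0b11101100) = 0b01110010; 0b01110010 ⊕ 0b00111001 = 0b01001011.
Blocks that differ from the original plaintext: P0, P1.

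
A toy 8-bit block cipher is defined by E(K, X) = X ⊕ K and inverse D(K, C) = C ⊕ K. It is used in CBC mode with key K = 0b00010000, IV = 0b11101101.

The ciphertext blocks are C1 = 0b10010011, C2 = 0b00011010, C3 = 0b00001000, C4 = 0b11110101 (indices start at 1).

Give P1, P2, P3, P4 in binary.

CBC decryption: P_i = D(K, C_i) ⊕ C_{i−1}, with C_{0} = IV.
P1: D(K, 0b10010011) = 0b10000011; 0b10000011 ⊕ 0b11101101 = 0b01101110.
P2: D(K, 0b00011010) = 0b00001010; 0b00001010 ⊕ 0b10010011 = 0b10011001.
P3: D(K, 0b00001000) = 0b00011000; 0b00011000 ⊕ 0b00011010 = 0b00000010.
P4: D(K, 0b11110101) = 0b11100101; 0b11100101 ⊕ 0b00001000 = 0b11101101.

P1 = 0b01101110, P2 = 0b10011001, P3 = 0b00000010, P4 = 0b11101101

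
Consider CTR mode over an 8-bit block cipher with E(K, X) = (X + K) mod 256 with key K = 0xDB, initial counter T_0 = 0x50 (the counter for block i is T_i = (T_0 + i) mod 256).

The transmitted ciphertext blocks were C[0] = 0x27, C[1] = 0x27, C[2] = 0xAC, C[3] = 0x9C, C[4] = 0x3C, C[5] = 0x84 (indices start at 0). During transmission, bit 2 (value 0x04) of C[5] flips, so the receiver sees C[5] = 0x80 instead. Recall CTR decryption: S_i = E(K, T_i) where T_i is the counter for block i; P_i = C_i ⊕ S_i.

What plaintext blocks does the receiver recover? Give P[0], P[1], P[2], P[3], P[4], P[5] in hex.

P[0] = 0x0C, P[1] = 0x0B, P[2] = 0x81, P[3] = 0xB2, P[4] = 0x13, P[5] = 0xB0

Only C[5] changed, to 0x80. In CTR, a change in C_i flips the same bit in P_i only; the keystream is unaffected. Decrypting the received ciphertext:
P[0]: T = 0x50, S = E(K, T) = 0x2B; 0x27 ⊕ 0x2B = 0x0C.
P[1]: T = 0x51, S = E(K, T) = 0x2C; 0x27 ⊕ 0x2C = 0x0B.
P[2]: T = 0x52, S = E(K, T) = 0x2D; 0xAC ⊕ 0x2D = 0x81.
P[3]: T = 0x53, S = E(K, T) = 0x2E; 0x9C ⊕ 0x2E = 0xB2.
P[4]: T = 0x54, S = E(K, T) = 0x2F; 0x3C ⊕ 0x2F = 0x13.
P[5]: T = 0x55, S = E(K, T) = 0x30; 0x80 ⊕ 0x30 = 0xB0.
Blocks that differ from the original plaintext: P[5].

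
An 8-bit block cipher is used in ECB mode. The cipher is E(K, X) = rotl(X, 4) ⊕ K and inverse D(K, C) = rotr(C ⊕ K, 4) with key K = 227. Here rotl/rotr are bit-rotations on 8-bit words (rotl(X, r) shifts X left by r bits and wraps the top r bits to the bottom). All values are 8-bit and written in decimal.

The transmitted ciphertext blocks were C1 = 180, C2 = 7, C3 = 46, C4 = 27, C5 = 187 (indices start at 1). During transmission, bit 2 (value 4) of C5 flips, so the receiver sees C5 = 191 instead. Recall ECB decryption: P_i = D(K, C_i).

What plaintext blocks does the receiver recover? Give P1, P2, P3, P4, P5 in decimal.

Only C5 changed, to 191. In ECB, a change in C_i affects only P_i. Decrypting the received ciphertext:
P1: D(K, 180) = 117.
P2: D(K, 7) = 78.
P3: D(K, 46) = 220.
P4: D(K, 27) = 143.
P5: D(K, 191) = 197.
Blocks that differ from the original plaintext: P5.

P1 = 117, P2 = 78, P3 = 220, P4 = 143, P5 = 197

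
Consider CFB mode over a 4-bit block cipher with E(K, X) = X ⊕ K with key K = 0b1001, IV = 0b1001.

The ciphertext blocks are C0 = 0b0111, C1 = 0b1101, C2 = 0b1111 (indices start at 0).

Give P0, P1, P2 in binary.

CFB decryption: P_i = C_i ⊕ E(K, C_{i−1}), with C_{−1} = IV.
P0: E(K, 0b1001) = 0b0000; 0b0111 ⊕ 0b0000 = 0b0111.
P1: E(K, 0b0111) = 0b1110; 0b1101 ⊕ 0b1110 = 0b0011.
P2: E(K, 0b1101) = 0b0100; 0b1111 ⊕ 0b0100 = 0b1011.

P0 = 0b0111, P1 = 0b0011, P2 = 0b1011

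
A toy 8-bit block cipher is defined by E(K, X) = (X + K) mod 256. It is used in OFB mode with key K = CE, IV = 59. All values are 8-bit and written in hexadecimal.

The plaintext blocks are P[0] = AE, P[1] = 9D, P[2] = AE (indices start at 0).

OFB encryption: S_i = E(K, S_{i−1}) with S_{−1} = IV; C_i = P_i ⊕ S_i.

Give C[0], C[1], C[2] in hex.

C[0] = 89, C[1] = 68, C[2] = 6D

C[0]: S = E(K, 59) = 27; AE ⊕ 27 = 89.
C[1]: S = E(K, 27) = F5; 9D ⊕ F5 = 68.
C[2]: S = E(K, F5) = C3; AE ⊕ C3 = 6D.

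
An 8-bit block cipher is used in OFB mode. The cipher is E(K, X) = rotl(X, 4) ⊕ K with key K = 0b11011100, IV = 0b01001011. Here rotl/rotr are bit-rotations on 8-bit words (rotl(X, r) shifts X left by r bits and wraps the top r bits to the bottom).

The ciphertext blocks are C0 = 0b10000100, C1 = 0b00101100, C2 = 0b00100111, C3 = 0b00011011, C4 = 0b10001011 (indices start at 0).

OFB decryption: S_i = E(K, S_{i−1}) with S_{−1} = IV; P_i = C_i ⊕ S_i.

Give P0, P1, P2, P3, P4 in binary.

P0: S = E(K, 0b01001011) = 0b01101000; 0b10000100 ⊕ 0b01101000 = 0b11101100.
P1: S = E(K, 0b01101000) = 0b01011010; 0b00101100 ⊕ 0b01011010 = 0b01110110.
P2: S = E(K, 0b01011010) = 0b01111001; 0b00100111 ⊕ 0b01111001 = 0b01011110.
P3: S = E(K, 0b01111001) = 0b01001011; 0b00011011 ⊕ 0b01001011 = 0b01010000.
P4: S = E(K, 0b01001011) = 0b01101000; 0b10001011 ⊕ 0b01101000 = 0b11100011.

P0 = 0b11101100, P1 = 0b01110110, P2 = 0b01011110, P3 = 0b01010000, P4 = 0b11100011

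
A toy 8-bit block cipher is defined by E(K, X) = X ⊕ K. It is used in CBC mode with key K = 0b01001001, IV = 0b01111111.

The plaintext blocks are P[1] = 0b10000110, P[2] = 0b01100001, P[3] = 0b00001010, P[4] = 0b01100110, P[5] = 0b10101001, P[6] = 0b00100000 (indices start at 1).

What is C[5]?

CBC encryption: C_i = E(K, P_i ⊕ C_{i−1}), with C_{0} = IV.
C[1]: P[1] ⊕ 0b01111111 = 0b11111001; E(K, 0b11111001) = 0b10110000.
C[2]: P[2] ⊕ 0b10110000 = 0b11010001; E(K, 0b11010001) = 0b10011000.
C[3]: P[3] ⊕ 0b10011000 = 0b10010010; E(K, 0b10010010) = 0b11011011.
C[4]: P[4] ⊕ 0b11011011 = 0b10111101; E(K, 0b10111101) = 0b11110100.
C[5]: P[5] ⊕ 0b11110100 = 0b01011101; E(K, 0b01011101) = 0b00010100.

C[5] = 0b00010100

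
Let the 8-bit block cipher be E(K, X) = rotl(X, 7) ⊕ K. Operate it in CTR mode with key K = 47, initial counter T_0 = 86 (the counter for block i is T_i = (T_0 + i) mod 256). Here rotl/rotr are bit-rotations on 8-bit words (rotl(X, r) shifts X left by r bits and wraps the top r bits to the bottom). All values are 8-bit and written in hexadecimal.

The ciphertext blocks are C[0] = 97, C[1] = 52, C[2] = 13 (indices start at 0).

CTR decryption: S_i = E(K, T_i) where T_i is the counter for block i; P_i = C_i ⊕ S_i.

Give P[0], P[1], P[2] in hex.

P[0] = 93, P[1] = D6, P[2] = 10

P[0]: T = 86, S = E(K, T) = 04; 97 ⊕ 04 = 93.
P[1]: T = 87, S = E(K, T) = 84; 52 ⊕ 84 = D6.
P[2]: T = 88, S = E(K, T) = 03; 13 ⊕ 03 = 10.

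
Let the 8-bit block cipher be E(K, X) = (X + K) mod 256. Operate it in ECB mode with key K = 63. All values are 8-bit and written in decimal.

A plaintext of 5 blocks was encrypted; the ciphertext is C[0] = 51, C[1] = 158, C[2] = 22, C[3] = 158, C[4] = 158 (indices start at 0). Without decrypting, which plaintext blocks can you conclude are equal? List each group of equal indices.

P[1] = P[3] = P[4]

ECB encrypts each block independently with the same key, so equal ciphertext blocks imply equal plaintext blocks.
C[1] = C[3] = C[4] = 158, so P[1] = P[3] = P[4].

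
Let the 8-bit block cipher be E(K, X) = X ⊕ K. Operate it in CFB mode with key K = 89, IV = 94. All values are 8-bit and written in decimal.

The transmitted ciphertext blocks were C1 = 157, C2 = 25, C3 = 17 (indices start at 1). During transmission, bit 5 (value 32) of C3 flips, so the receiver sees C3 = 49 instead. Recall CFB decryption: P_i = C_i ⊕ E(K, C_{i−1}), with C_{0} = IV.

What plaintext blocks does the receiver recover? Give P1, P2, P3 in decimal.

Only C3 changed, to 49. In CFB, a change in C_i flips the same bit in P_i and garbles P_{i+1}. Decrypting the received ciphertext:
P1: E(K, 94) = 7; 157 ⊕ 7 = 154.
P2: E(K, 157) = 196; 25 ⊕ 196 = 221.
P3: E(K, 25) = 64; 49 ⊕ 64 = 113.
Blocks that differ from the original plaintext: P3.

P1 = 154, P2 = 221, P3 = 113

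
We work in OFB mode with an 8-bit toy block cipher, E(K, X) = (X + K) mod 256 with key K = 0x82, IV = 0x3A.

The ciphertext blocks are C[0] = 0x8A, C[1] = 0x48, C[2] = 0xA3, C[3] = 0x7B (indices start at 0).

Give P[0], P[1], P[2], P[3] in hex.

P[0] = 0x36, P[1] = 0x76, P[2] = 0x63, P[3] = 0x39

OFB decryption: S_i = E(K, S_{i−1}) with S_{−1} = IV; P_i = C_i ⊕ S_i.
P[0]: S = E(K, 0x3A) = 0xBC; 0x8A ⊕ 0xBC = 0x36.
P[1]: S = E(K, 0xBC) = 0x3E; 0x48 ⊕ 0x3E = 0x76.
P[2]: S = E(K, 0x3E) = 0xC0; 0xA3 ⊕ 0xC0 = 0x63.
P[3]: S = E(K, 0xC0) = 0x42; 0x7B ⊕ 0x42 = 0x39.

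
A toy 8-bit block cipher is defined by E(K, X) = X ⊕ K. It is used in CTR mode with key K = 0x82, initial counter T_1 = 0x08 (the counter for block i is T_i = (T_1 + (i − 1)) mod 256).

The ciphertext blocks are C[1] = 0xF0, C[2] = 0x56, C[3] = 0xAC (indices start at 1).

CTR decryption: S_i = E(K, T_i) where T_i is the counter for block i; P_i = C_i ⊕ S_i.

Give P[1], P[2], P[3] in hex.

P[1] = 0x7A, P[2] = 0xDD, P[3] = 0x24

P[1]: T = 0x08, S = E(K, T) = 0x8A; 0xF0 ⊕ 0x8A = 0x7A.
P[2]: T = 0x09, S = E(K, T) = 0x8B; 0x56 ⊕ 0x8B = 0xDD.
P[3]: T = 0x0A, S = E(K, T) = 0x88; 0xAC ⊕ 0x88 = 0x24.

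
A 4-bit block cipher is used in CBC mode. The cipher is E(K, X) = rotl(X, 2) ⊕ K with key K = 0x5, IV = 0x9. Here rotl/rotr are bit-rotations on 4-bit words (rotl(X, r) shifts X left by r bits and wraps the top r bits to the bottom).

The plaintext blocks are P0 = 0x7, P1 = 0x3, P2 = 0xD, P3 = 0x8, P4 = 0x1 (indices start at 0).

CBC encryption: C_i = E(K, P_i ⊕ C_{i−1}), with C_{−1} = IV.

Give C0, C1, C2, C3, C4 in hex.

C0: P0 ⊕ 0x9 = 0xE; E(K, 0xE) = 0xE.
C1: P1 ⊕ 0xE = 0xD; E(K, 0xD) = 0x2.
C2: P2 ⊕ 0x2 = 0xF; E(K, 0xF) = 0xA.
C3: P3 ⊕ 0xA = 0x2; E(K, 0x2) = 0xD.
C4: P4 ⊕ 0xD = 0xC; E(K, 0xC) = 0x6.

C0 = 0xE, C1 = 0x2, C2 = 0xA, C3 = 0xD, C4 = 0x6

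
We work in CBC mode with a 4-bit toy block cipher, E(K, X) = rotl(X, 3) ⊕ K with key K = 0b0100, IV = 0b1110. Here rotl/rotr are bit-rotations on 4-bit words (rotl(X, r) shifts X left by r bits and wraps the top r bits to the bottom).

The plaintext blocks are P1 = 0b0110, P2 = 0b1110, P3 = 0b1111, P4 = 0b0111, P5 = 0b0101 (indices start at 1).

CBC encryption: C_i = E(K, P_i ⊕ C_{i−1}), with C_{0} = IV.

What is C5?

C5 = 0b1001

C1: P1 ⊕ 0b1110 = 0b1000; E(K, 0b1000) = 0b0000.
C2: P2 ⊕ 0b0000 = 0b1110; E(K, 0b1110) = 0b0011.
C3: P3 ⊕ 0b0011 = 0b1100; E(K, 0b1100) = 0b0010.
C4: P4 ⊕ 0b0010 = 0b0101; E(K, 0b0101) = 0b1110.
C5: P5 ⊕ 0b1110 = 0b1011; E(K, 0b1011) = 0b1001.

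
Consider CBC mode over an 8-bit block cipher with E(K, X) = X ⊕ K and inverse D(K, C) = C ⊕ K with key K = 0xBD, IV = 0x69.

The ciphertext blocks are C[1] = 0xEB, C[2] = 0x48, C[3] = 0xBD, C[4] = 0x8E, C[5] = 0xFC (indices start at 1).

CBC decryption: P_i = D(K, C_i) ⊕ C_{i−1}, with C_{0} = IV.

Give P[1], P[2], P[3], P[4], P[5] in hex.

P[1] = 0x3F, P[2] = 0x1E, P[3] = 0x48, P[4] = 0x8E, P[5] = 0xCF

P[1]: D(K, 0xEB) = 0x56; 0x56 ⊕ 0x69 = 0x3F.
P[2]: D(K, 0x48) = 0xF5; 0xF5 ⊕ 0xEB = 0x1E.
P[3]: D(K, 0xBD) = 0x00; 0x00 ⊕ 0x48 = 0x48.
P[4]: D(K, 0x8E) = 0x33; 0x33 ⊕ 0xBD = 0x8E.
P[5]: D(K, 0xFC) = 0x41; 0x41 ⊕ 0x8E = 0xCF.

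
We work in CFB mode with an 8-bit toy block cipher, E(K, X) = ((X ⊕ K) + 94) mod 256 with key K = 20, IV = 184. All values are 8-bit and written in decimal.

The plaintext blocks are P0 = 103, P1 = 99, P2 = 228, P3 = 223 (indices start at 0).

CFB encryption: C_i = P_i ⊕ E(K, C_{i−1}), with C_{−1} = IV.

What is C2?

C2 = 26

C0: E(K, 184) = 10; 103 ⊕ 10 = 109.
C1: E(K, 109) = 215; 99 ⊕ 215 = 180.
C2: E(K, 180) = 254; 228 ⊕ 254 = 26.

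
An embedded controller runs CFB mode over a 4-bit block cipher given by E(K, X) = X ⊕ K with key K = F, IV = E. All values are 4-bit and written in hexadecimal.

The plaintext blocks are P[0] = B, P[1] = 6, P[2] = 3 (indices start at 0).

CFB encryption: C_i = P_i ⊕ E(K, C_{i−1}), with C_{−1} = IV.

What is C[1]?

C[0]: E(K, E) = 1; B ⊕ 1 = A.
C[1]: E(K, A) = 5; 6 ⊕ 5 = 3.

C[1] = 3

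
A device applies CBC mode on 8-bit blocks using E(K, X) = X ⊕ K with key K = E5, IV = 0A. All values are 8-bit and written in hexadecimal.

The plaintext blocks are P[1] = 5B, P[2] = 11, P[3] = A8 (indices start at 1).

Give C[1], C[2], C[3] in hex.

C[1] = B4, C[2] = 40, C[3] = 0D

CBC encryption: C_i = E(K, P_i ⊕ C_{i−1}), with C_{0} = IV.
C[1]: P[1] ⊕ 0A = 51; E(K, 51) = B4.
C[2]: P[2] ⊕ B4 = A5; E(K, A5) = 40.
C[3]: P[3] ⊕ 40 = E8; E(K, E8) = 0D.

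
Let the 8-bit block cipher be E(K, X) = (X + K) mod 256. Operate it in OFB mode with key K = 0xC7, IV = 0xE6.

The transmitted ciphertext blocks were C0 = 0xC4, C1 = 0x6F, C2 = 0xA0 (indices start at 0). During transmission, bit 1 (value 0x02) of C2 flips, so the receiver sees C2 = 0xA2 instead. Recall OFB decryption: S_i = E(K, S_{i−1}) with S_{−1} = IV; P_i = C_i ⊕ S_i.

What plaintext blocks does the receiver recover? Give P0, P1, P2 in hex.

P0 = 0x69, P1 = 0x1B, P2 = 0x99

Only C2 changed, to 0xA2. In OFB, a change in C_i flips the same bit in P_i only; the keystream is unaffected. Decrypting the received ciphertext:
P0: S = E(K, 0xE6) = 0xAD; 0xC4 ⊕ 0xAD = 0x69.
P1: S = E(K, 0xAD) = 0x74; 0x6F ⊕ 0x74 = 0x1B.
P2: S = E(K, 0x74) = 0x3B; 0xA2 ⊕ 0x3B = 0x99.
Blocks that differ from the original plaintext: P2.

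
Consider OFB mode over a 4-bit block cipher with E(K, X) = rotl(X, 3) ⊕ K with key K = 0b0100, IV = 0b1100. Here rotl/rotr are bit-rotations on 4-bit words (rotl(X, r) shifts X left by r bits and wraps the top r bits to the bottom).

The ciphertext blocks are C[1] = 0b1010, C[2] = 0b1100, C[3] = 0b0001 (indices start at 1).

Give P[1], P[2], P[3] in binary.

OFB decryption: S_i = E(K, S_{i−1}) with S_{0} = IV; P_i = C_i ⊕ S_i.
P[1]: S = E(K, 0b1100) = 0b0010; 0b1010 ⊕ 0b0010 = 0b1000.
P[2]: S = E(K, 0b0010) = 0b0101; 0b1100 ⊕ 0b0101 = 0b1001.
P[3]: S = E(K, 0b0101) = 0b1110; 0b0001 ⊕ 0b1110 = 0b1111.

P[1] = 0b1000, P[2] = 0b1001, P[3] = 0b1111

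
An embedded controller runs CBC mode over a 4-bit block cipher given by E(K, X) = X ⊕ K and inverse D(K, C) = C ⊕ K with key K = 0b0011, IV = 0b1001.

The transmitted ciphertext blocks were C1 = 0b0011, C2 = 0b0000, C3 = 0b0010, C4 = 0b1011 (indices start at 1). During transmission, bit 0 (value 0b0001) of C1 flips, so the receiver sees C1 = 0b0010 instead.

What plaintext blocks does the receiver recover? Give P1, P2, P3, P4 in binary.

P1 = 0b1000, P2 = 0b0001, P3 = 0b0001, P4 = 0b1010

CBC decryption: P_i = D(K, C_i) ⊕ C_{i−1}, with C_{0} = IV.
Only C1 changed, to 0b0010. In CBC, a change in C_i garbles P_i and flips the same bit in P_{i+1}. Decrypting the received ciphertext:
P1: D(K, 0b0010) = 0b0001; 0b0001 ⊕ 0b1001 = 0b1000.
P2: D(K, 0b0000) = 0b0011; 0b0011 ⊕ 0b0010 = 0b0001.
P3: D(K, 0b0010) = 0b0001; 0b0001 ⊕ 0b0000 = 0b0001.
P4: D(K, 0b1011) = 0b1000; 0b1000 ⊕ 0b0010 = 0b1010.
Blocks that differ from the original plaintext: P1, P2.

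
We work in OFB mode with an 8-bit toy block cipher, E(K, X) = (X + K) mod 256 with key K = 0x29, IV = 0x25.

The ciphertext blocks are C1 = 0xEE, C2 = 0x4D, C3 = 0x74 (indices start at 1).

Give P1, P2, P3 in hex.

P1 = 0xA0, P2 = 0x3A, P3 = 0xD4

OFB decryption: S_i = E(K, S_{i−1}) with S_{0} = IV; P_i = C_i ⊕ S_i.
P1: S = E(K, 0x25) = 0x4E; 0xEE ⊕ 0x4E = 0xA0.
P2: S = E(K, 0x4E) = 0x77; 0x4D ⊕ 0x77 = 0x3A.
P3: S = E(K, 0x77) = 0xA0; 0x74 ⊕ 0xA0 = 0xD4.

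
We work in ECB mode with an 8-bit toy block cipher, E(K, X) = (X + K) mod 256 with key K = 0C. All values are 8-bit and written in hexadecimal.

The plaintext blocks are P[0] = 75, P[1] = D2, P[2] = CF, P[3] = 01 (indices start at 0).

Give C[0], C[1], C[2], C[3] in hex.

ECB encryption: C_i = E(K, P_i).
C[0]: E(K, 75) = 81.
C[1]: E(K, D2) = DE.
C[2]: E(K, CF) = DB.
C[3]: E(K, 01) = 0D.

C[0] = 81, C[1] = DE, C[2] = DB, C[3] = 0D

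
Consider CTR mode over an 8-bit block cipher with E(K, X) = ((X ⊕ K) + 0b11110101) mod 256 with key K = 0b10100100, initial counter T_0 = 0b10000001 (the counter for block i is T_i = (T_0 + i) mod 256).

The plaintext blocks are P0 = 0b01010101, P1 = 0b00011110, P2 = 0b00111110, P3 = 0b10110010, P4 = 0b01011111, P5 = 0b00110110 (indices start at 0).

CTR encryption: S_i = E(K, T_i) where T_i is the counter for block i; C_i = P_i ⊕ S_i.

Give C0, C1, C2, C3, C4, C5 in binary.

C0: T = 0b10000001, S = E(K, T) = 0b00011010; 0b01010101 ⊕ 0b00011010 = 0b01001111.
C1: T = 0b10000010, S = E(K, T) = 0b00011011; 0b00011110 ⊕ 0b00011011 = 0b00000101.
C2: T = 0b10000011, S = E(K, T) = 0b00011100; 0b00111110 ⊕ 0b00011100 = 0b00100010.
C3: T = 0b10000100, S = E(K, T) = 0b00010101; 0b10110010 ⊕ 0b00010101 = 0b10100111.
C4: T = 0b10000101, S = E(K, T) = 0b00010110; 0b01011111 ⊕ 0b00010110 = 0b01001001.
C5: T = 0b10000110, S = E(K, T) = 0b00010111; 0b00110110 ⊕ 0b00010111 = 0b00100001.

C0 = 0b01001111, C1 = 0b00000101, C2 = 0b00100010, C3 = 0b10100111, C4 = 0b01001001, C5 = 0b00100001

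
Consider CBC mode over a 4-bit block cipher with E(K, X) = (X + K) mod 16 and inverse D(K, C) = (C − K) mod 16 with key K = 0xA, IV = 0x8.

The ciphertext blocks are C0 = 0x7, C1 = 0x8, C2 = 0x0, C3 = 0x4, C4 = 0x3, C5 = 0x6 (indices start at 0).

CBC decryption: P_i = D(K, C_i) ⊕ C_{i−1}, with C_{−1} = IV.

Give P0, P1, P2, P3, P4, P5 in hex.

P0 = 0x5, P1 = 0x9, P2 = 0xE, P3 = 0xA, P4 = 0xD, P5 = 0xF

P0: D(K, 0x7) = 0xD; 0xD ⊕ 0x8 = 0x5.
P1: D(K, 0x8) = 0xE; 0xE ⊕ 0x7 = 0x9.
P2: D(K, 0x0) = 0x6; 0x6 ⊕ 0x8 = 0xE.
P3: D(K, 0x4) = 0xA; 0xA ⊕ 0x0 = 0xA.
P4: D(K, 0x3) = 0x9; 0x9 ⊕ 0x4 = 0xD.
P5: D(K, 0x6) = 0xC; 0xC ⊕ 0x3 = 0xF.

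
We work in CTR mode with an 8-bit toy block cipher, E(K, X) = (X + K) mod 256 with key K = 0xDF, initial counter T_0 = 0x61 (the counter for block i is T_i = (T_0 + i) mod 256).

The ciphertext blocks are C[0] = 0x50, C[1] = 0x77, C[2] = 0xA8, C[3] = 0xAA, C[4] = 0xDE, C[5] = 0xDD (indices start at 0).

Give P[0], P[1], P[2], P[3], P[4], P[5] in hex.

P[0] = 0x10, P[1] = 0x36, P[2] = 0xEA, P[3] = 0xE9, P[4] = 0x9A, P[5] = 0x98

CTR decryption: S_i = E(K, T_i) where T_i is the counter for block i; P_i = C_i ⊕ S_i.
P[0]: T = 0x61, S = E(K, T) = 0x40; 0x50 ⊕ 0x40 = 0x10.
P[1]: T = 0x62, S = E(K, T) = 0x41; 0x77 ⊕ 0x41 = 0x36.
P[2]: T = 0x63, S = E(K, T) = 0x42; 0xA8 ⊕ 0x42 = 0xEA.
P[3]: T = 0x64, S = E(K, T) = 0x43; 0xAA ⊕ 0x43 = 0xE9.
P[4]: T = 0x65, S = E(K, T) = 0x44; 0xDE ⊕ 0x44 = 0x9A.
P[5]: T = 0x66, S = E(K, T) = 0x45; 0xDD ⊕ 0x45 = 0x98.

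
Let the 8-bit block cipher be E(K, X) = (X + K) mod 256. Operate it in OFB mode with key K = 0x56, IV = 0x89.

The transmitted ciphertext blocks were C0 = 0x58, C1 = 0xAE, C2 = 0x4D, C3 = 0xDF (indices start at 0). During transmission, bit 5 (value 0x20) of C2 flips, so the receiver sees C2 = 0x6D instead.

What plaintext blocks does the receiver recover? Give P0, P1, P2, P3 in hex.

P0 = 0x87, P1 = 0x9B, P2 = 0xE6, P3 = 0x3E

OFB decryption: S_i = E(K, S_{i−1}) with S_{−1} = IV; P_i = C_i ⊕ S_i.
Only C2 changed, to 0x6D. In OFB, a change in C_i flips the same bit in P_i only; the keystream is unaffected. Decrypting the received ciphertext:
P0: S = E(K, 0x89) = 0xDF; 0x58 ⊕ 0xDF = 0x87.
P1: S = E(K, 0xDF) = 0x35; 0xAE ⊕ 0x35 = 0x9B.
P2: S = E(K, 0x35) = 0x8B; 0x6D ⊕ 0x8B = 0xE6.
P3: S = E(K, 0x8B) = 0xE1; 0xDF ⊕ 0xE1 = 0x3E.
Blocks that differ from the original plaintext: P2.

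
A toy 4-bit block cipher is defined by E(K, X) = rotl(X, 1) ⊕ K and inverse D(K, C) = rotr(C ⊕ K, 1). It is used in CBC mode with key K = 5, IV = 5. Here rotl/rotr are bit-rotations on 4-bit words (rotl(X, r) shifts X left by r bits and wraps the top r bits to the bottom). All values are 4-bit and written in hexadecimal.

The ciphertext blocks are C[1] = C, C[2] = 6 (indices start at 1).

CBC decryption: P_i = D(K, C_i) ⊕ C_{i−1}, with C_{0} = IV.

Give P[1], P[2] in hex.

P[1]: D(K, C) = C; C ⊕ 5 = 9.
P[2]: D(K, 6) = 9; 9 ⊕ C = 5.

P[1] = 9, P[2] = 5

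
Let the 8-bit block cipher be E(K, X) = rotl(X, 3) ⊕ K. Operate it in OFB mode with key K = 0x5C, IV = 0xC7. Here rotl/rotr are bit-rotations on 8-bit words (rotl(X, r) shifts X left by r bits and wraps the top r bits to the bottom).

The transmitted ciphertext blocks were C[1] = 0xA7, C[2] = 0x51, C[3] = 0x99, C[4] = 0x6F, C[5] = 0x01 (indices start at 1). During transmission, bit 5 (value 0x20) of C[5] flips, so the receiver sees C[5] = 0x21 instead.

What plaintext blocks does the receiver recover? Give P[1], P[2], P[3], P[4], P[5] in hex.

OFB decryption: S_i = E(K, S_{i−1}) with S_{0} = IV; P_i = C_i ⊕ S_i.
Only C[5] changed, to 0x21. In OFB, a change in C_i flips the same bit in P_i only; the keystream is unaffected. Decrypting the received ciphertext:
P[1]: S = E(K, 0xC7) = 0x62; 0xA7 ⊕ 0x62 = 0xC5.
P[2]: S = E(K, 0x62) = 0x4F; 0x51 ⊕ 0x4F = 0x1E.
P[3]: S = E(K, 0x4F) = 0x26; 0x99 ⊕ 0x26 = 0xBF.
P[4]: S = E(K, 0x26) = 0x6D; 0x6F ⊕ 0x6D = 0x02.
P[5]: S = E(K, 0x6D) = 0x37; 0x21 ⊕ 0x37 = 0x16.
Blocks that differ from the original plaintext: P[5].

P[1] = 0xC5, P[2] = 0x1E, P[3] = 0xBF, P[4] = 0x02, P[5] = 0x16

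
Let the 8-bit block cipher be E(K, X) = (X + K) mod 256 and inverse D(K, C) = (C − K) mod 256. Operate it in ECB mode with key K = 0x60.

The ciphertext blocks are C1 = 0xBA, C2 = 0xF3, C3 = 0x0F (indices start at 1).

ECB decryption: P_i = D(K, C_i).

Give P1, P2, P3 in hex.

P1: D(K, 0xBA) = 0x5A.
P2: D(K, 0xF3) = 0x93.
P3: D(K, 0x0F) = 0xAF.

P1 = 0x5A, P2 = 0x93, P3 = 0xAF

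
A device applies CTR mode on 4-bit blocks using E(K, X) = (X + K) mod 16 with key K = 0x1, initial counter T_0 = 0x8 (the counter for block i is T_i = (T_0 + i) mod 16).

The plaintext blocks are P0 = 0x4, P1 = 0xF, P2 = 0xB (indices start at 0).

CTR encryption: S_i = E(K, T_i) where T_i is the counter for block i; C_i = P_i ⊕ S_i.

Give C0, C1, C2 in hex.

C0 = 0xD, C1 = 0x5, C2 = 0x0

C0: T = 0x8, S = E(K, T) = 0x9; 0x4 ⊕ 0x9 = 0xD.
C1: T = 0x9, S = E(K, T) = 0xA; 0xF ⊕ 0xA = 0x5.
C2: T = 0xA, S = E(K, T) = 0xB; 0xB ⊕ 0xB = 0x0.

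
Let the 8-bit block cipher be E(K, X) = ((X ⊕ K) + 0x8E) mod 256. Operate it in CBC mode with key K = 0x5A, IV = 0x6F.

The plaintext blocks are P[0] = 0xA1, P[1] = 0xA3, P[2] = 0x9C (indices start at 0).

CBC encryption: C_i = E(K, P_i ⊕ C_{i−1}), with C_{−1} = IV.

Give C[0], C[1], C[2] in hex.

C[0] = 0x22, C[1] = 0x69, C[2] = 0x3D

C[0]: P[0] ⊕ 0x6F = 0xCE; E(K, 0xCE) = 0x22.
C[1]: P[1] ⊕ 0x22 = 0x81; E(K, 0x81) = 0x69.
C[2]: P[2] ⊕ 0x69 = 0xF5; E(K, 0xF5) = 0x3D.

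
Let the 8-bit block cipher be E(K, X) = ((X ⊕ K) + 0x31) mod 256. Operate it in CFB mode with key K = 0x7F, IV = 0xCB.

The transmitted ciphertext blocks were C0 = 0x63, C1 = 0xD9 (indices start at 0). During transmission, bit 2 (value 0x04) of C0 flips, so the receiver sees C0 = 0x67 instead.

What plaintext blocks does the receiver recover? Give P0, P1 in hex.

CFB decryption: P_i = C_i ⊕ E(K, C_{i−1}), with C_{−1} = IV.
Only C0 changed, to 0x67. In CFB, a change in C_i flips the same bit in P_i and garbles P_{i+1}. Decrypting the received ciphertext:
P0: E(K, 0xCB) = 0xE5; 0x67 ⊕ 0xE5 = 0x82.
P1: E(K, 0x67) = 0x49; 0xD9 ⊕ 0x49 = 0x90.
Blocks that differ from the original plaintext: P0, P1.

P0 = 0x82, P1 = 0x90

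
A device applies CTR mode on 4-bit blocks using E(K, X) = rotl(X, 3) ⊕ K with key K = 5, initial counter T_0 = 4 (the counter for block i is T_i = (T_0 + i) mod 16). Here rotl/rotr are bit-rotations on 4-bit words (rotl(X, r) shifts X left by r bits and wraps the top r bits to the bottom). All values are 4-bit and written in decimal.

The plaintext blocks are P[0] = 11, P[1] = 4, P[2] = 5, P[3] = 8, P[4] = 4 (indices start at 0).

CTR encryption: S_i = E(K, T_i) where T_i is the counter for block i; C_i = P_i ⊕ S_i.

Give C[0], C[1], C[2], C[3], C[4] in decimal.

C[0]: T = 4, S = E(K, T) = 7; 11 ⊕ 7 = 12.
C[1]: T = 5, S = E(K, T) = 15; 4 ⊕ 15 = 11.
C[2]: T = 6, S = E(K, T) = 6; 5 ⊕ 6 = 3.
C[3]: T = 7, S = E(K, T) = 14; 8 ⊕ 14 = 6.
C[4]: T = 8, S = E(K, T) = 1; 4 ⊕ 1 = 5.

C[0] = 12, C[1] = 11, C[2] = 3, C[3] = 6, C[4] = 5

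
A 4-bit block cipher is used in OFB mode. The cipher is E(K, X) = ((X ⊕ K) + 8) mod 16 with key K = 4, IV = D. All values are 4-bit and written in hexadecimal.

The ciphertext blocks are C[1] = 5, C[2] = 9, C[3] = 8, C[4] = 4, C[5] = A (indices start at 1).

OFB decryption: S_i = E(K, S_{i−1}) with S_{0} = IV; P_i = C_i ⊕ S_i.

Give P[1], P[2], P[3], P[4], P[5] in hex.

P[1]: S = E(K, D) = 1; 5 ⊕ 1 = 4.
P[2]: S = E(K, 1) = D; 9 ⊕ D = 4.
P[3]: S = E(K, D) = 1; 8 ⊕ 1 = 9.
P[4]: S = E(K, 1) = D; 4 ⊕ D = 9.
P[5]: S = E(K, D) = 1; A ⊕ 1 = B.

P[1] = 4, P[2] = 4, P[3] = 9, P[4] = 9, P[5] = B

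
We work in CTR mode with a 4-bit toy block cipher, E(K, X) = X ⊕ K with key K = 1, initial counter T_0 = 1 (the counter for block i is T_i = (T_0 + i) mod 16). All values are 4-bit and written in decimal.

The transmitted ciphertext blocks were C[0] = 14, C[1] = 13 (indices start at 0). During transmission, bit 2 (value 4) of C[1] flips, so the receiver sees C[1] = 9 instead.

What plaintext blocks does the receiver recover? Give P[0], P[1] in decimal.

P[0] = 14, P[1] = 10

CTR decryption: S_i = E(K, T_i) where T_i is the counter for block i; P_i = C_i ⊕ S_i.
Only C[1] changed, to 9. In CTR, a change in C_i flips the same bit in P_i only; the keystream is unaffected. Decrypting the received ciphertext:
P[0]: T = 1, S = E(K, T) = 0; 14 ⊕ 0 = 14.
P[1]: T = 2, S = E(K, T) = 3; 9 ⊕ 3 = 10.
Blocks that differ from the original plaintext: P[1].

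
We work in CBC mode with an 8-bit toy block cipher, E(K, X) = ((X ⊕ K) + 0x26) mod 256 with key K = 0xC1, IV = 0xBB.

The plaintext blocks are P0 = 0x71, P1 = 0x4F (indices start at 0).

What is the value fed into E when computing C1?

CBC encryption: C_i = E(K, P_i ⊕ C_{i−1}), with C_{−1} = IV.
C0: P0 ⊕ 0xBB = 0xCA; E(K, 0xCA) = 0x31.
C1: P1 ⊕ 0x31 = 0x7E; E(K, 0x7E) = 0xE5.
So the input to E for block 1 is 0x7E.

0x7E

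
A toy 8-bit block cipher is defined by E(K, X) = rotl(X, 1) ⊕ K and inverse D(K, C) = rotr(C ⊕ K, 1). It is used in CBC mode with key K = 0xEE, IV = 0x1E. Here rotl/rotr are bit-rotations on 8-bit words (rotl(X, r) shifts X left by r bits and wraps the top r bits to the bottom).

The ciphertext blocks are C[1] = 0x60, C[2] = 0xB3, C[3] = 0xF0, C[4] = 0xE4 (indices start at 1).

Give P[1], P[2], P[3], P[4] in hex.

P[1] = 0x59, P[2] = 0xCE, P[3] = 0xBC, P[4] = 0xF5

CBC decryption: P_i = D(K, C_i) ⊕ C_{i−1}, with C_{0} = IV.
P[1]: D(K, 0x60) = 0x47; 0x47 ⊕ 0x1E = 0x59.
P[2]: D(K, 0xB3) = 0xAE; 0xAE ⊕ 0x60 = 0xCE.
P[3]: D(K, 0xF0) = 0x0F; 0x0F ⊕ 0xB3 = 0xBC.
P[4]: D(K, 0xE4) = 0x05; 0x05 ⊕ 0xF0 = 0xF5.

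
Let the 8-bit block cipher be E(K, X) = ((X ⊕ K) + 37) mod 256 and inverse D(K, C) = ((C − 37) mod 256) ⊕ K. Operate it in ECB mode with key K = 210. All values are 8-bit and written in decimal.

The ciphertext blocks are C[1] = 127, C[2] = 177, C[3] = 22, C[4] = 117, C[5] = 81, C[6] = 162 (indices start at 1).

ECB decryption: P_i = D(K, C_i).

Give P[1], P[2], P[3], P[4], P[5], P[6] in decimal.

P[1] = 136, P[2] = 94, P[3] = 35, P[4] = 130, P[5] = 254, P[6] = 175

P[1]: D(K, 127) = 136.
P[2]: D(K, 177) = 94.
P[3]: D(K, 22) = 35.
P[4]: D(K, 117) = 130.
P[5]: D(K, 81) = 254.
P[6]: D(K, 162) = 175.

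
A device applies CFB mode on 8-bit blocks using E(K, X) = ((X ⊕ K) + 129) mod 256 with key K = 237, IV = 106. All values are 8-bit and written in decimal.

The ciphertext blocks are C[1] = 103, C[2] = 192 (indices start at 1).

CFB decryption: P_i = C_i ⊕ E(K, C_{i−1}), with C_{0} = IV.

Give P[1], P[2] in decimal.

P[1] = 111, P[2] = 203

P[1]: E(K, 106) = 8; 103 ⊕ 8 = 111.
P[2]: E(K, 103) = 11; 192 ⊕ 11 = 203.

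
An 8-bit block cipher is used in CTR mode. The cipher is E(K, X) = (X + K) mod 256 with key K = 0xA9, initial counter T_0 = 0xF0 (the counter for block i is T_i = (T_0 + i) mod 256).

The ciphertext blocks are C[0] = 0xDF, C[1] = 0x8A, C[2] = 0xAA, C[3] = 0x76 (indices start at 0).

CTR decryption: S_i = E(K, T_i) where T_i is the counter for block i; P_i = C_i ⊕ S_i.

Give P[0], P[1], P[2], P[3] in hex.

P[0]: T = 0xF0, S = E(K, T) = 0x99; 0xDF ⊕ 0x99 = 0x46.
P[1]: T = 0xF1, S = E(K, T) = 0x9A; 0x8A ⊕ 0x9A = 0x10.
P[2]: T = 0xF2, S = E(K, T) = 0x9B; 0xAA ⊕ 0x9B = 0x31.
P[3]: T = 0xF3, S = E(K, T) = 0x9C; 0x76 ⊕ 0x9C = 0xEA.

P[0] = 0x46, P[1] = 0x10, P[2] = 0x31, P[3] = 0xEA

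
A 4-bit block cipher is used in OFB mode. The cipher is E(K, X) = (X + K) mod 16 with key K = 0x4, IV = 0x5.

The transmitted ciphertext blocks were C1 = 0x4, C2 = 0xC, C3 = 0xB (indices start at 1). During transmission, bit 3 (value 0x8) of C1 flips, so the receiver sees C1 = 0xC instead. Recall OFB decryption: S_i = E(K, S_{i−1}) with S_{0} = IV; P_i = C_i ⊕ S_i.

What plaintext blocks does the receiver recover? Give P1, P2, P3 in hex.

Only C1 changed, to 0xC. In OFB, a change in C_i flips the same bit in P_i only; the keystream is unaffected. Decrypting the received ciphertext:
P1: S = E(K, 0x5) = 0x9; 0xC ⊕ 0x9 = 0x5.
P2: S = E(K, 0x9) = 0xD; 0xC ⊕ 0xD = 0x1.
P3: S = E(K, 0xD) = 0x1; 0xB ⊕ 0x1 = 0xA.
Blocks that differ from the original plaintext: P1.

P1 = 0x5, P2 = 0x1, P3 = 0xA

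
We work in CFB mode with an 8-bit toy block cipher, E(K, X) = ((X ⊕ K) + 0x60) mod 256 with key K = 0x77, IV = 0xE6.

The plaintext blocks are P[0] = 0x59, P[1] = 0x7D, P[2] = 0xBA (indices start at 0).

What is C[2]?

CFB encryption: C_i = P_i ⊕ E(K, C_{i−1}), with C_{−1} = IV.
C[0]: E(K, 0xE6) = 0xF1; 0x59 ⊕ 0xF1 = 0xA8.
C[1]: E(K, 0xA8) = 0x3F; 0x7D ⊕ 0x3F = 0x42.
C[2]: E(K, 0x42) = 0x95; 0xBA ⊕ 0x95 = 0x2F.

C[2] = 0x2F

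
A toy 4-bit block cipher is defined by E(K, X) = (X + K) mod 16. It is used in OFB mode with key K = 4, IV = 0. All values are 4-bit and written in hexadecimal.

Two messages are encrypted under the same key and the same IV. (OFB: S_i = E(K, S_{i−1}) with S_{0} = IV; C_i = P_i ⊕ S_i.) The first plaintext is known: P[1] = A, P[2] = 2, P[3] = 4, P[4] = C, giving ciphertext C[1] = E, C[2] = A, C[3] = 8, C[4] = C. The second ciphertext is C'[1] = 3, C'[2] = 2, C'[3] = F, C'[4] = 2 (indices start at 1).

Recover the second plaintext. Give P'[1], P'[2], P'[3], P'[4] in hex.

P'[1] = 7, P'[2] = A, P'[3] = 3, P'[4] = 2

In OFB with a reused IV, both messages share the same keystream S_i, so C_i ⊕ C'_i = P_i ⊕ P'_i and thus P'_i = P_i ⊕ C_i ⊕ C'_i.
P'[1]: A ⊕ E ⊕ 3 = 7.
P'[2]: 2 ⊕ A ⊕ 2 = A.
P'[3]: 4 ⊕ 8 ⊕ F = 3.
P'[4]: C ⊕ C ⊕ 2 = 2.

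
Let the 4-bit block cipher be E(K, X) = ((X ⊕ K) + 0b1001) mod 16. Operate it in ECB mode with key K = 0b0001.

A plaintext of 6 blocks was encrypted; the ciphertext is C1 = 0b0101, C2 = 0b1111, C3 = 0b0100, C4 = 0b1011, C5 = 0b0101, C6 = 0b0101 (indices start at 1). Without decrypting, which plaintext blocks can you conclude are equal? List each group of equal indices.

P1 = P5 = P6

ECB encrypts each block independently with the same key, so equal ciphertext blocks imply equal plaintext blocks.
C1 = C5 = C6 = 0b0101, so P1 = P5 = P6.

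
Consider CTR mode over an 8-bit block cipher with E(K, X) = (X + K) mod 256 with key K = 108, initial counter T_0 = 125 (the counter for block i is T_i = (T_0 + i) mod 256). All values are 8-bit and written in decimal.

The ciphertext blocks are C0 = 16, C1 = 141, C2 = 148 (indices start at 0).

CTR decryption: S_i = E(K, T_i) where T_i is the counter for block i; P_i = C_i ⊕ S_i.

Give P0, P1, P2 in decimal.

P0 = 249, P1 = 103, P2 = 127

P0: T = 125, S = E(K, T) = 233; 16 ⊕ 233 = 249.
P1: T = 126, S = E(K, T) = 234; 141 ⊕ 234 = 103.
P2: T = 127, S = E(K, T) = 235; 148 ⊕ 235 = 127.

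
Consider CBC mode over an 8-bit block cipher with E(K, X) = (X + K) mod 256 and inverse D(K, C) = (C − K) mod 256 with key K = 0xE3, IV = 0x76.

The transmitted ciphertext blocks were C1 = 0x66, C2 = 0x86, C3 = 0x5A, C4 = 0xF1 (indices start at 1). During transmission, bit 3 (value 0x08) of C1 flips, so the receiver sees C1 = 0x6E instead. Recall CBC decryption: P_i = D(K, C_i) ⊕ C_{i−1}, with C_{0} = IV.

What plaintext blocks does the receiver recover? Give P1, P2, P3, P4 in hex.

P1 = 0xFD, P2 = 0xCD, P3 = 0xF1, P4 = 0x54

Only C1 changed, to 0x6E. In CBC, a change in C_i garbles P_i and flips the same bit in P_{i+1}. Decrypting the received ciphertext:
P1: D(K, 0x6E) = 0x8B; 0x8B ⊕ 0x76 = 0xFD.
P2: D(K, 0x86) = 0xA3; 0xA3 ⊕ 0x6E = 0xCD.
P3: D(K, 0x5A) = 0x77; 0x77 ⊕ 0x86 = 0xF1.
P4: D(K, 0xF1) = 0x0E; 0x0E ⊕ 0x5A = 0x54.
Blocks that differ from the original plaintext: P1, P2.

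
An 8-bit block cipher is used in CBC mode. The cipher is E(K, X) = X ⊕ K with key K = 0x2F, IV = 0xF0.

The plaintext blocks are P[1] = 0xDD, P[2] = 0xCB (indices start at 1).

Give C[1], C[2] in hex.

CBC encryption: C_i = E(K, P_i ⊕ C_{i−1}), with C_{0} = IV.
C[1]: P[1] ⊕ 0xF0 = 0x2D; E(K, 0x2D) = 0x02.
C[2]: P[2] ⊕ 0x02 = 0xC9; E(K, 0xC9) = 0xE6.

C[1] = 0x02, C[2] = 0xE6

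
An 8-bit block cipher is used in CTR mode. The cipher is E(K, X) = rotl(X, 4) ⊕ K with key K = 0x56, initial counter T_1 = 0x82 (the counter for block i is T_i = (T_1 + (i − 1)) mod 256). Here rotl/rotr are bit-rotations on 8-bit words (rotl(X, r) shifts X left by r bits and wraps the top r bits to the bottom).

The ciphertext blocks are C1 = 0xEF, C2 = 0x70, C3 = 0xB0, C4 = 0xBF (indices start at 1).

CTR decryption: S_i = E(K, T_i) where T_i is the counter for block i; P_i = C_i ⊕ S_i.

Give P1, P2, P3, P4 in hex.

P1: T = 0x82, S = E(K, T) = 0x7E; 0xEF ⊕ 0x7E = 0x91.
P2: T = 0x83, S = E(K, T) = 0x6E; 0x70 ⊕ 0x6E = 0x1E.
P3: T = 0x84, S = E(K, T) = 0x1E; 0xB0 ⊕ 0x1E = 0xAE.
P4: T = 0x85, S = E(K, T) = 0x0E; 0xBF ⊕ 0x0E = 0xB1.

P1 = 0x91, P2 = 0x1E, P3 = 0xAE, P4 = 0xB1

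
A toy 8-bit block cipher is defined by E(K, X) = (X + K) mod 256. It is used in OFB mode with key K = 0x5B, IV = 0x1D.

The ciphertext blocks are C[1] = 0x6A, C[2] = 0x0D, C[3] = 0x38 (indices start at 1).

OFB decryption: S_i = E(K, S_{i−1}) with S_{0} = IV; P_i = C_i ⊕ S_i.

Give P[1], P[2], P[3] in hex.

P[1]: S = E(K, 0x1D) = 0x78; 0x6A ⊕ 0x78 = 0x12.
P[2]: S = E(K, 0x78) = 0xD3; 0x0D ⊕ 0xD3 = 0xDE.
P[3]: S = E(K, 0xD3) = 0x2E; 0x38 ⊕ 0x2E = 0x16.

P[1] = 0x12, P[2] = 0xDE, P[3] = 0x16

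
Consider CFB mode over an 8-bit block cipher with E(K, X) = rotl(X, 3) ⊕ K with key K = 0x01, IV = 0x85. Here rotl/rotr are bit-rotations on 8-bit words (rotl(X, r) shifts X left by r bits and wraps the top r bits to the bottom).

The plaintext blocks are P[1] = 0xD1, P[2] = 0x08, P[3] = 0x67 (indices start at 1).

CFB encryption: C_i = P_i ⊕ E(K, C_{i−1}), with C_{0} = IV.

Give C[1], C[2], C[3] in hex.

C[1]: E(K, 0x85) = 0x2D; 0xD1 ⊕ 0x2D = 0xFC.
C[2]: E(K, 0xFC) = 0xE6; 0x08 ⊕ 0xE6 = 0xEE.
C[3]: E(K, 0xEE) = 0x76; 0x67 ⊕ 0x76 = 0x11.

C[1] = 0xFC, C[2] = 0xEE, C[3] = 0x11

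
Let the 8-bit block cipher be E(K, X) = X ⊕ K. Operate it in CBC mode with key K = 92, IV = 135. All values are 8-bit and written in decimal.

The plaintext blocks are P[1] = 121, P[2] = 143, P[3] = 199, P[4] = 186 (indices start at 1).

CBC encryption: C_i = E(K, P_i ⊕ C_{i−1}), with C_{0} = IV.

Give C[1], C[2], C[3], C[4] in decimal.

C[1] = 162, C[2] = 113, C[3] = 234, C[4] = 12

C[1]: P[1] ⊕ 135 = 254; E(K, 254) = 162.
C[2]: P[2] ⊕ 162 = 45; E(K, 45) = 113.
C[3]: P[3] ⊕ 113 = 182; E(K, 182) = 234.
C[4]: P[4] ⊕ 234 = 80; E(K, 80) = 12.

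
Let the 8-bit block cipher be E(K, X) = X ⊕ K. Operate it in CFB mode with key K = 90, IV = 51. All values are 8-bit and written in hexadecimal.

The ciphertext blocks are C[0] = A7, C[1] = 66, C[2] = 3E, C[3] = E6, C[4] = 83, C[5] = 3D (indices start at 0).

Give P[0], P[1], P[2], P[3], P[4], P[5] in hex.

CFB decryption: P_i = C_i ⊕ E(K, C_{i−1}), with C_{−1} = IV.
P[0]: E(K, 51) = C1; A7 ⊕ C1 = 66.
P[1]: E(K, A7) = 37; 66 ⊕ 37 = 51.
P[2]: E(K, 66) = F6; 3E ⊕ F6 = C8.
P[3]: E(K, 3E) = AE; E6 ⊕ AE = 48.
P[4]: E(K, E6) = 76; 83 ⊕ 76 = F5.
P[5]: E(K, 83) = 13; 3D ⊕ 13 = 2E.

P[0] = 66, P[1] = 51, P[2] = C8, P[3] = 48, P[4] = F5, P[5] = 2E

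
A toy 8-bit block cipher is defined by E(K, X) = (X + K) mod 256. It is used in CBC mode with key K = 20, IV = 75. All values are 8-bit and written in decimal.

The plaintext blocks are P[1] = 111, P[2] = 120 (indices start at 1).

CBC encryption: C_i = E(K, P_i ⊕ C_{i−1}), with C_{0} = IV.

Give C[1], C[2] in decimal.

C[1] = 56, C[2] = 84

C[1]: P[1] ⊕ 75 = 36; E(K, 36) = 56.
C[2]: P[2] ⊕ 56 = 64; E(K, 64) = 84.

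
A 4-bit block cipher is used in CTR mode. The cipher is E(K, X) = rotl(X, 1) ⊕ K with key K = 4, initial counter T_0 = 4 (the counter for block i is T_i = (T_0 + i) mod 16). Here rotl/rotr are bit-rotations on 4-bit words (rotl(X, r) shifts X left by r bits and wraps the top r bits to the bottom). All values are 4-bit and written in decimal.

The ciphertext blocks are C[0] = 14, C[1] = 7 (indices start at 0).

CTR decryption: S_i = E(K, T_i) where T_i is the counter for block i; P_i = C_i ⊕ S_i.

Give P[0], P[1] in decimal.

P[0] = 2, P[1] = 9

P[0]: T = 4, S = E(K, T) = 12; 14 ⊕ 12 = 2.
P[1]: T = 5, S = E(K, T) = 14; 7 ⊕ 14 = 9.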